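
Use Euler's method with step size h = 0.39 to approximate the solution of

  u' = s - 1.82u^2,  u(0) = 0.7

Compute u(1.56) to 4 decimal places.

Euler: u_{n+1} = u_n + h·f(s_n, u_n).
s=0.000000, u=0.700000: f=-0.891800 → u ← 0.700000 + 0.39·(-0.891800) = 0.352198
s=0.390000, u=0.352198: f=0.164241 → u ← 0.352198 + 0.39·0.164241 = 0.416252
s=0.780000, u=0.416252: f=0.464656 → u ← 0.416252 + 0.39·0.464656 = 0.597468
s=1.170000, u=0.597468: f=0.520318 → u ← 0.597468 + 0.39·0.520318 = 0.800392
u(1.56) ≈ 0.8004

0.8004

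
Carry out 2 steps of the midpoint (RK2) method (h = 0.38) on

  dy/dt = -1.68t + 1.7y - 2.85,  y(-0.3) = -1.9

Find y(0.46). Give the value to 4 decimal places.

-10.5696

Midpoint: k1 = f(t_n, y_n); k2 = f(t_n + h/2, y_n + (h/2)·k1); y_{n+1} = y_n + h·k2.
t=-0.300000, y=-1.900000:
  k1 = f(-0.300000, -1.900000) = -5.576000
  k2 = f(-0.110000, -2.959440) = -7.696248
  y ← -1.900000 + 0.38·(-7.696248) = -4.824574
t=0.080000, y=-4.824574:
  k1 = f(0.080000, -4.824574) = -11.186176
  k2 = f(0.270000, -6.949948) = -15.118511
  y ← -4.824574 + 0.38·(-15.118511) = -10.569608
y(0.46) ≈ -10.5696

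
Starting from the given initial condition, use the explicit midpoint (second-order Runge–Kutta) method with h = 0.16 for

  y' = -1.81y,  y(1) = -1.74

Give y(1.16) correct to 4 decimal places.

-1.3091

Midpoint: k1 = f(x_n, y_n); k2 = f(x_n + h/2, y_n + (h/2)·k1); y_{n+1} = y_n + h·k2.
x=1.000000, y=-1.740000:
  k1 = f(1.000000, -1.740000) = 3.149400
  k2 = f(1.080000, -1.488048) = 2.693367
  y ← -1.740000 + 0.16·2.693367 = -1.309061
y(1.16) ≈ -1.3091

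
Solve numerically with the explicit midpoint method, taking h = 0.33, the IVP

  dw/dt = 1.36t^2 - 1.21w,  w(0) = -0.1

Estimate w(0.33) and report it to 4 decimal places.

-0.0558

Midpoint: k1 = f(t_n, w_n); k2 = f(t_n + h/2, w_n + (h/2)·k1); w_{n+1} = w_n + h·k2.
t=0.000000, w=-0.100000:
  k1 = f(0.000000, -0.100000) = 0.121000
  k2 = f(0.165000, -0.080035) = 0.133868
  w ← -0.100000 + 0.33·0.133868 = -0.055823
w(0.33) ≈ -0.0558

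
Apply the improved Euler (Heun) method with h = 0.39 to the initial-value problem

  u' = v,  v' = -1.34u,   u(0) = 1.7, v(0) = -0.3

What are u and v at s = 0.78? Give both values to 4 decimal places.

0.8145, -1.7766

Heun on (u,v): k1 = f(s_n, state_n); k2 = f(s_n + h, state_n + h·k1); state_{n+1} = state_n + (h/2)·(k1 + k2).
0.000000: (1.700000, -0.300000)
  k1 = (-0.300000, -2.278000)
  predictor → (1.583000, -1.188420)
  k2 = (-1.188420, -2.121220)
  → (1.409758, -1.157848)
0.390000: (1.409758, -1.157848)
  k1 = (-1.157848, -1.889076)
  predictor → (0.958197, -1.894587)
  k2 = (-1.894587, -1.283985)
  → (0.814533, -1.776595)
(u(0.78), v(0.78)) ≈ (0.8145, -1.7766)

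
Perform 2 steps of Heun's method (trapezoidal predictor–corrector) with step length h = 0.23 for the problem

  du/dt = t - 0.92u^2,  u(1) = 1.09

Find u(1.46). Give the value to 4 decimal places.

Heun: k1 = f(t_n, u_n); k2 = f(t_n + h, u_n + h·k1); u_{n+1} = u_n + (h/2)·(k1 + k2).
t=1.000000, u=1.090000:
  k1 = f(1.000000, 1.090000) = -0.093052
  k2 = f(1.230000, 1.068598) = 0.179450
  u ← 1.090000 + (0.23/2)·(-0.093052 + 0.179450) = 1.099936
t=1.230000, u=1.099936:
  k1 = f(1.230000, 1.099936) = 0.116930
  k2 = f(1.460000, 1.126830) = 0.291834
  u ← 1.099936 + (0.23/2)·(0.116930 + 0.291834) = 1.146944
u(1.46) ≈ 1.1469

1.1469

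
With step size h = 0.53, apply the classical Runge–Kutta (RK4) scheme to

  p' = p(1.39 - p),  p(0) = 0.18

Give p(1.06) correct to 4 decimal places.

RK4: k1 = f(x_n, p_n); k2 = f(x_n + h/2, p_n + (h/2)·k1); k3 = f(x_n + h/2, p_n + (h/2)·k2); k4 = f(x_n + h, p_n + h·k3); p_{n+1} = p_n + (h/6)·(k1 + 2k2 + 2k3 + k4).
x=0.000000, p=0.180000:
  k1 = f(0.000000, 0.180000) = 0.217800
  k2 = f(0.265000, 0.237717) = 0.273917
  k3 = f(0.265000, 0.252588) = 0.287297
  k4 = f(0.530000, 0.332267) = 0.351450
  p ← 0.180000 + (0.53/6)·(k1 + 2k2 + 2k3 + k4) = 0.329432
x=0.530000, p=0.329432:
  k1 = f(0.530000, 0.329432) = 0.349385
  k2 = f(0.795000, 0.422018) = 0.408506
  k3 = f(0.795000, 0.437686) = 0.416814
  k4 = f(1.060000, 0.550343) = 0.462099
  p ← 0.329432 + (0.53/6)·(k1 + 2k2 + 2k3 + k4) = 0.546919
p(1.06) ≈ 0.5469

0.5469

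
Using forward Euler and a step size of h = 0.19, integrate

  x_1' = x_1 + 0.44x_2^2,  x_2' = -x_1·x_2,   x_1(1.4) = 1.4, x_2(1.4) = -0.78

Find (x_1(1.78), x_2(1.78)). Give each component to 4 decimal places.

2.0705, -0.3858

Euler on (x_1,x_2): x_1_{n+1} = x_1_n + h·x_1', x_2_{n+1} = x_2_n + h·x_2'.
1.400000: (1.400000, -0.780000); f=(1.667696, 1.092000) → (1.716862, -0.572520)
1.590000: (1.716862, -0.572520); f=(1.861085, 0.982938) → (2.070468, -0.385762)
(x_1(1.78), x_2(1.78)) ≈ (2.0705, -0.3858)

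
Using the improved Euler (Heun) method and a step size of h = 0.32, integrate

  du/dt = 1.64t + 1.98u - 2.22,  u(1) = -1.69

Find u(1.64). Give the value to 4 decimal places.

Heun: k1 = f(t_n, u_n); k2 = f(t_n + h, u_n + h·k1); u_{n+1} = u_n + (h/2)·(k1 + k2).
t=1.000000, u=-1.690000:
  k1 = f(1.000000, -1.690000) = -3.926200
  k2 = f(1.320000, -2.946384) = -5.889040
  u ← -1.690000 + (0.32/2)·(-3.926200 + (-5.889040)) = -3.260438
t=1.320000, u=-3.260438:
  k1 = f(1.320000, -3.260438) = -6.510868
  k2 = f(1.640000, -5.343916) = -10.111354
  u ← -3.260438 + (0.32/2)·(-6.510868 + (-10.111354)) = -5.919994
u(1.64) ≈ -5.9200

-5.9200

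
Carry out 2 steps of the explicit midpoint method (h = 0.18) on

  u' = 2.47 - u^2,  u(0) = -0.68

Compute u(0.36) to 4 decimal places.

0.1636

Midpoint: k1 = f(t_n, u_n); k2 = f(t_n + h/2, u_n + (h/2)·k1); u_{n+1} = u_n + h·k2.
t=0.000000, u=-0.680000:
  k1 = f(0.000000, -0.680000) = 2.007600
  k2 = f(0.090000, -0.499316) = 2.220684
  u ← -0.680000 + 0.18·2.220684 = -0.280277
t=0.180000, u=-0.280277:
  k1 = f(0.180000, -0.280277) = 2.391445
  k2 = f(0.270000, -0.065047) = 2.465769
  u ← -0.280277 + 0.18·2.465769 = 0.163561
u(0.36) ≈ 0.1636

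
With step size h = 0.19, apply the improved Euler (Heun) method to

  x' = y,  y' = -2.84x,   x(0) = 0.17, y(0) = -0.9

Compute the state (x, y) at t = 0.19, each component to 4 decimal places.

Heun on (x,y): k1 = f(t_n, state_n); k2 = f(t_n + h, state_n + h·k1); state_{n+1} = state_n + (h/2)·(k1 + k2).
0.000000: (0.170000, -0.900000)
  k1 = (-0.900000, -0.482800)
  predictor → (-0.001000, -0.991732)
  k2 = (-0.991732, 0.002840)
  → (-0.009715, -0.945596)
(x(0.19), y(0.19)) ≈ (-0.0097, -0.9456)

-0.0097, -0.9456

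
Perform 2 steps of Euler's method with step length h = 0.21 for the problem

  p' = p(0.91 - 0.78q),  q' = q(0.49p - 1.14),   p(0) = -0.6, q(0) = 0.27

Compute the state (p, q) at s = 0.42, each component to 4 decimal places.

Euler on (p,q): p_{n+1} = p_n + h·p', q_{n+1} = q_n + h·q'.
0.000000: (-0.600000, 0.270000); f=(-0.419640, -0.387180) → (-0.688124, 0.188692)
0.210000: (-0.688124, 0.188692); f=(-0.524915, -0.278733) → (-0.798357, 0.130158)
(p(0.42), q(0.42)) ≈ (-0.7984, 0.1302)

-0.7984, 0.1302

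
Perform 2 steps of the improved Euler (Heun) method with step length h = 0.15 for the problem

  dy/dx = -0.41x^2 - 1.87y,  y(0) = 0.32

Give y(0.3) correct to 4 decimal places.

Heun: k1 = f(x_n, y_n); k2 = f(x_n + h, y_n + h·k1); y_{n+1} = y_n + (h/2)·(k1 + k2).
x=0.000000, y=0.320000:
  k1 = f(0.000000, 0.320000) = -0.598400
  k2 = f(0.150000, 0.230240) = -0.439774
  y ← 0.320000 + (0.15/2)·(-0.598400 + (-0.439774)) = 0.242137
x=0.150000, y=0.242137:
  k1 = f(0.150000, 0.242137) = -0.462021
  k2 = f(0.300000, 0.172834) = -0.360099
  y ← 0.242137 + (0.15/2)·(-0.462021 + (-0.360099)) = 0.180478
y(0.3) ≈ 0.1805

0.1805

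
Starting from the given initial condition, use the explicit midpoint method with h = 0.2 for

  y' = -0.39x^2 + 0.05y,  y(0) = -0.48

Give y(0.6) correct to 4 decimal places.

-0.5221

Midpoint: k1 = f(x_n, y_n); k2 = f(x_n + h/2, y_n + (h/2)·k1); y_{n+1} = y_n + h·k2.
x=0.000000, y=-0.480000:
  k1 = f(0.000000, -0.480000) = -0.024000
  k2 = f(0.100000, -0.482400) = -0.028020
  y ← -0.480000 + 0.2·(-0.028020) = -0.485604
x=0.200000, y=-0.485604:
  k1 = f(0.200000, -0.485604) = -0.039880
  k2 = f(0.300000, -0.489592) = -0.059580
  y ← -0.485604 + 0.2·(-0.059580) = -0.497520
x=0.400000, y=-0.497520:
  k1 = f(0.400000, -0.497520) = -0.087276
  k2 = f(0.500000, -0.506248) = -0.122812
  y ← -0.497520 + 0.2·(-0.122812) = -0.522082
y(0.6) ≈ -0.5221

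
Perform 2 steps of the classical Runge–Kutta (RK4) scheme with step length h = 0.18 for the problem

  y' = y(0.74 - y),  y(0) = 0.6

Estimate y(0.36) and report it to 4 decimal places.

0.6278

RK4: k1 = f(t_n, y_n); k2 = f(t_n + h/2, y_n + (h/2)·k1); k3 = f(t_n + h/2, y_n + (h/2)·k2); k4 = f(t_n + h, y_n + h·k3); y_{n+1} = y_n + (h/6)·(k1 + 2k2 + 2k3 + k4).
t=0.000000, y=0.600000:
  k1 = f(0.000000, 0.600000) = 0.084000
  k2 = f(0.090000, 0.607560) = 0.080465
  k3 = f(0.090000, 0.607242) = 0.080616
  k4 = f(0.180000, 0.614511) = 0.077114
  y ← 0.600000 + (0.18/6)·(k1 + 2k2 + 2k3 + k4) = 0.614498
t=0.180000, y=0.614498:
  k1 = f(0.180000, 0.614498) = 0.077121
  k2 = f(0.270000, 0.621439) = 0.073678
  k3 = f(0.270000, 0.621129) = 0.073834
  k4 = f(0.360000, 0.627788) = 0.070445
  y ← 0.614498 + (0.18/6)·(k1 + 2k2 + 2k3 + k4) = 0.627776
y(0.36) ≈ 0.6278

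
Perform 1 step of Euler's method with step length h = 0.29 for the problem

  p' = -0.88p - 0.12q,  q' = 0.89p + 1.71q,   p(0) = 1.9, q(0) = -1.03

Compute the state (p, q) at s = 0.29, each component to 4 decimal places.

1.4510, -1.0504

Euler on (p,q): p_{n+1} = p_n + h·p', q_{n+1} = q_n + h·q'.
0.000000: (1.900000, -1.030000); f=(-1.548400, -0.070300) → (1.450964, -1.050387)
(p(0.29), q(0.29)) ≈ (1.4510, -1.0504)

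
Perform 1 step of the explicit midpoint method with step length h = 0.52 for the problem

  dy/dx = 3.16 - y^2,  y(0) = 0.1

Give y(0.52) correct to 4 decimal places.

1.3040

Midpoint: k1 = f(x_n, y_n); k2 = f(x_n + h/2, y_n + (h/2)·k1); y_{n+1} = y_n + h·k2.
x=0.000000, y=0.100000:
  k1 = f(0.000000, 0.100000) = 3.150000
  k2 = f(0.260000, 0.919000) = 2.315439
  y ← 0.100000 + 0.52·2.315439 = 1.304028
y(0.52) ≈ 1.3040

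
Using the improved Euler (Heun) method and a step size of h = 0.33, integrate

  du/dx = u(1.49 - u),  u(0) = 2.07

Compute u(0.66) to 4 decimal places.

Heun: k1 = f(x_n, u_n); k2 = f(x_n + h, u_n + h·k1); u_{n+1} = u_n + (h/2)·(k1 + k2).
x=0.000000, u=2.070000:
  k1 = f(0.000000, 2.070000) = -1.200600
  k2 = f(0.330000, 1.673802) = -0.307648
  u ← 2.070000 + (0.33/2)·(-1.200600 + (-0.307648)) = 1.821139
x=0.330000, u=1.821139:
  k1 = f(0.330000, 1.821139) = -0.603050
  k2 = f(0.660000, 1.622132) = -0.214336
  u ← 1.821139 + (0.33/2)·(-0.603050 + (-0.214336)) = 1.686270
u(0.66) ≈ 1.6863

1.6863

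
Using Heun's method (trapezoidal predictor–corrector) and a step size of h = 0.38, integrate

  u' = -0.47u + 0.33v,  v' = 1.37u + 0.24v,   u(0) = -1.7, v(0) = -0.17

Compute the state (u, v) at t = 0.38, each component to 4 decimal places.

-1.4994, -1.0381

Heun on (u,v): k1 = f(t_n, state_n); k2 = f(t_n + h, state_n + h·k1); state_{n+1} = state_n + (h/2)·(k1 + k2).
0.000000: (-1.700000, -0.170000)
  k1 = (0.742900, -2.369800)
  predictor → (-1.417698, -1.070524)
  k2 = (0.313045, -2.199172)
  → (-1.499370, -1.038105)
(u(0.38), v(0.38)) ≈ (-1.4994, -1.0381)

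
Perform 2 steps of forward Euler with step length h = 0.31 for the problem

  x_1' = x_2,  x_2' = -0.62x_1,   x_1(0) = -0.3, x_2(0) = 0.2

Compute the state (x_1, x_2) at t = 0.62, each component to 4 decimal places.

Euler on (x_1,x_2): x_1_{n+1} = x_1_n + h·x_1', x_2_{n+1} = x_2_n + h·x_2'.
0.000000: (-0.300000, 0.200000); f=(0.200000, 0.186000) → (-0.238000, 0.257660)
0.310000: (-0.238000, 0.257660); f=(0.257660, 0.147560) → (-0.158125, 0.303404)
(x_1(0.62), x_2(0.62)) ≈ (-0.1581, 0.3034)

-0.1581, 0.3034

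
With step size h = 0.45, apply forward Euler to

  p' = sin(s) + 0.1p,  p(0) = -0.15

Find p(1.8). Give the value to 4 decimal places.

Euler: p_{n+1} = p_n + h·f(s_n, p_n).
s=0.000000, p=-0.150000: f=-0.015000 → p ← -0.150000 + 0.45·(-0.015000) = -0.156750
s=0.450000, p=-0.156750: f=0.419291 → p ← -0.156750 + 0.45·0.419291 = 0.031931
s=0.900000, p=0.031931: f=0.786520 → p ← 0.031931 + 0.45·0.786520 = 0.385865
s=1.350000, p=0.385865: f=1.014310 → p ← 0.385865 + 0.45·1.014310 = 0.842304
p(1.8) ≈ 0.8423

0.8423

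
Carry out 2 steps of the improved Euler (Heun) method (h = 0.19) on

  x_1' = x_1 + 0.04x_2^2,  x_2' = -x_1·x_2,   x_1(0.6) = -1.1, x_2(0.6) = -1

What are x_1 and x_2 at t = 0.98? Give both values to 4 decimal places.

Heun on (x_1,x_2): k1 = f(t_n, state_n); k2 = f(t_n + h, state_n + h·k1); state_{n+1} = state_n + (h/2)·(k1 + k2).
0.600000: (-1.100000, -1.000000)
  k1 = (-1.060000, -1.100000)
  predictor → (-1.301400, -1.209000)
  k2 = (-1.242933, -1.573393)
  → (-1.318779, -1.253972)
0.790000: (-1.318779, -1.253972)
  k1 = (-1.255881, -1.653712)
  predictor → (-1.557396, -1.568178)
  k2 = (-1.459029, -2.442273)
  → (-1.576695, -1.643091)
(x_1(0.98), x_2(0.98)) ≈ (-1.5767, -1.6431)

-1.5767, -1.6431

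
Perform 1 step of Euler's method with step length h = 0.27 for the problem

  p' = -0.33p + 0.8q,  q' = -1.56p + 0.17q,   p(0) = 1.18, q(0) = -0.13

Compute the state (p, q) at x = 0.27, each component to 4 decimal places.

1.0468, -0.6330

Euler on (p,q): p_{n+1} = p_n + h·p', q_{n+1} = q_n + h·q'.
0.000000: (1.180000, -0.130000); f=(-0.493400, -1.862900) → (1.046782, -0.632983)
(p(0.27), q(0.27)) ≈ (1.0468, -0.6330)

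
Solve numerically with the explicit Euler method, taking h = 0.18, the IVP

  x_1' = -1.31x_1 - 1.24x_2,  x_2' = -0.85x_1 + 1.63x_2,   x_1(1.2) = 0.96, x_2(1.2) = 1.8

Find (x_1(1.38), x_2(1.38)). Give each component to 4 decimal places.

0.3319, 2.1812

Euler on (x_1,x_2): x_1_{n+1} = x_1_n + h·x_1', x_2_{n+1} = x_2_n + h·x_2'.
1.200000: (0.960000, 1.800000); f=(-3.489600, 2.118000) → (0.331872, 2.181240)
(x_1(1.38), x_2(1.38)) ≈ (0.3319, 2.1812)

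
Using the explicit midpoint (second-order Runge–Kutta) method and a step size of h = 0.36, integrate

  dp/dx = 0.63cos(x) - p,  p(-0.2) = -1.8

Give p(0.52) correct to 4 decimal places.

Midpoint: k1 = f(x_n, p_n); k2 = f(x_n + h/2, p_n + (h/2)·k1); p_{n+1} = p_n + h·k2.
x=-0.200000, p=-1.800000:
  k1 = f(-0.200000, -1.800000) = 2.417442
  k2 = f(-0.020000, -1.364860) = 1.994734
  p ← -1.800000 + 0.36·1.994734 = -1.081896
x=0.160000, p=-1.081896:
  k1 = f(0.160000, -1.081896) = 1.703849
  k2 = f(0.340000, -0.775203) = 1.369138
  p ← -1.081896 + 0.36·1.369138 = -0.589006
p(0.52) ≈ -0.5890

-0.5890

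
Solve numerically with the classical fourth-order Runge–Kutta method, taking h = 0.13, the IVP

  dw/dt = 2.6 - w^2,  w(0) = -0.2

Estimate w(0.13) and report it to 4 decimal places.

RK4: k1 = f(t_n, w_n); k2 = f(t_n + h/2, w_n + (h/2)·k1); k3 = f(t_n + h/2, w_n + (h/2)·k2); k4 = f(t_n + h, w_n + h·k3); w_{n+1} = w_n + (h/6)·(k1 + 2k2 + 2k3 + k4).
t=0.000000, w=-0.200000:
  k1 = f(0.000000, -0.200000) = 2.560000
  k2 = f(0.065000, -0.033600) = 2.598871
  k3 = f(0.065000, -0.031073) = 2.599034
  k4 = f(0.130000, 0.137874) = 2.580991
  w ← -0.200000 + (0.13/6)·(k1 + 2k2 + 2k3 + k4) = 0.136631
w(0.13) ≈ 0.1366

0.1366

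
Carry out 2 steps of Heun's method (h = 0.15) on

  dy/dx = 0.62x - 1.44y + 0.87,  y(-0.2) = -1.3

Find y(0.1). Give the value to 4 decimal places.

-0.6419

Heun: k1 = f(x_n, y_n); k2 = f(x_n + h, y_n + h·k1); y_{n+1} = y_n + (h/2)·(k1 + k2).
x=-0.200000, y=-1.300000:
  k1 = f(-0.200000, -1.300000) = 2.618000
  k2 = f(-0.050000, -0.907300) = 2.145512
  y ← -1.300000 + (0.15/2)·(2.618000 + 2.145512) = -0.942737
x=-0.050000, y=-0.942737:
  k1 = f(-0.050000, -0.942737) = 2.196541
  k2 = f(0.100000, -0.613255) = 1.815088
  y ← -0.942737 + (0.15/2)·(2.196541 + 1.815088) = -0.641864
y(0.1) ≈ -0.6419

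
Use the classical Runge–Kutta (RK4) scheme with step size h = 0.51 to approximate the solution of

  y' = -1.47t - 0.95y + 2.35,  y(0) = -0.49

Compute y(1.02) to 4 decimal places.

0.7803

RK4: k1 = f(t_n, y_n); k2 = f(t_n + h/2, y_n + (h/2)·k1); k3 = f(t_n + h/2, y_n + (h/2)·k2); k4 = f(t_n + h, y_n + h·k3); y_{n+1} = y_n + (h/6)·(k1 + 2k2 + 2k3 + k4).
t=0.000000, y=-0.490000:
  k1 = f(0.000000, -0.490000) = 2.815500
  k2 = f(0.255000, 0.227953) = 1.758595
  k3 = f(0.255000, -0.041558) = 2.014630
  k4 = f(0.510000, 0.537461) = 1.089712
  y ← -0.490000 + (0.51/6)·(k1 + 2k2 + 2k3 + k4) = 0.483391
t=0.510000, y=0.483391:
  k1 = f(0.510000, 0.483391) = 1.141078
  k2 = f(0.765000, 0.774366) = 0.489802
  k3 = f(0.765000, 0.608291) = 0.647574
  k4 = f(1.020000, 0.813654) = 0.077629
  y ← 0.483391 + (0.51/6)·(k1 + 2k2 + 2k3 + k4) = 0.780335
y(1.02) ≈ 0.7803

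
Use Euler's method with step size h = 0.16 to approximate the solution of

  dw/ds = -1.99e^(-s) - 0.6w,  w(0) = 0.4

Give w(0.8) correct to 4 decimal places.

-0.7065

Euler: w_{n+1} = w_n + h·f(s_n, w_n).
s=0.000000, w=0.400000: f=-2.230000 → w ← 0.400000 + 0.16·(-2.230000) = 0.043200
s=0.160000, w=0.043200: f=-1.721686 → w ← 0.043200 + 0.16·(-1.721686) = -0.232270
s=0.320000, w=-0.232270: f=-1.305675 → w ← -0.232270 + 0.16·(-1.305675) = -0.441178
s=0.480000, w=-0.441178: f=-0.966672 → w ← -0.441178 + 0.16·(-0.966672) = -0.595845
s=0.640000, w=-0.595845: f=-0.691805 → w ← -0.595845 + 0.16·(-0.691805) = -0.706534
w(0.8) ≈ -0.7065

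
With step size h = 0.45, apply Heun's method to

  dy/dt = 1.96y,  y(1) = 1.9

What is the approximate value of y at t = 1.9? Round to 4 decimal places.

Heun: k1 = f(t_n, y_n); k2 = f(t_n + h, y_n + h·k1); y_{n+1} = y_n + (h/2)·(k1 + k2).
t=1.000000, y=1.900000:
  k1 = f(1.000000, 1.900000) = 3.724000
  k2 = f(1.450000, 3.575800) = 7.008568
  y ← 1.900000 + (0.45/2)·(3.724000 + 7.008568) = 4.314828
t=1.450000, y=4.314828:
  k1 = f(1.450000, 4.314828) = 8.457062
  k2 = f(1.900000, 8.120506) = 15.916192
  y ← 4.314828 + (0.45/2)·(8.457062 + 15.916192) = 9.798810
y(1.9) ≈ 9.7988

9.7988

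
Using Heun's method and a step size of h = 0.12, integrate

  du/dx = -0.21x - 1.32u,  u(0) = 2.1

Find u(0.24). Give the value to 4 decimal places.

Heun: k1 = f(x_n, u_n); k2 = f(x_n + h, u_n + h·k1); u_{n+1} = u_n + (h/2)·(k1 + k2).
x=0.000000, u=2.100000:
  k1 = f(0.000000, 2.100000) = -2.772000
  k2 = f(0.120000, 1.767360) = -2.358115
  u ← 2.100000 + (0.12/2)·(-2.772000 + (-2.358115)) = 1.792193
x=0.120000, u=1.792193:
  k1 = f(0.120000, 1.792193) = -2.390895
  k2 = f(0.240000, 1.505286) = -2.037377
  u ← 1.792193 + (0.12/2)·(-2.390895 + (-2.037377)) = 1.526497
u(0.24) ≈ 1.5265

1.5265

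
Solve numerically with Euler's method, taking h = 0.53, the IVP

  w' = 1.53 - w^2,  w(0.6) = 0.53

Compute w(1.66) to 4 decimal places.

Euler: w_{n+1} = w_n + h·f(x_n, w_n).
x=0.600000, w=0.530000: f=1.249100 → w ← 0.530000 + 0.53·1.249100 = 1.192023
x=1.130000, w=1.192023: f=0.109081 → w ← 1.192023 + 0.53·0.109081 = 1.249836
w(1.66) ≈ 1.2498

1.2498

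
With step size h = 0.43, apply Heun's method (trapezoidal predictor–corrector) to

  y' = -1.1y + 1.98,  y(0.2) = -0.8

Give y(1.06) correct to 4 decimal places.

0.7388

Heun: k1 = f(x_n, y_n); k2 = f(x_n + h, y_n + h·k1); y_{n+1} = y_n + (h/2)·(k1 + k2).
x=0.200000, y=-0.800000:
  k1 = f(0.200000, -0.800000) = 2.860000
  k2 = f(0.630000, 0.429800) = 1.507220
  y ← -0.800000 + (0.43/2)·(2.860000 + 1.507220) = 0.138952
x=0.630000, y=0.138952:
  k1 = f(0.630000, 0.138952) = 1.827152
  k2 = f(1.060000, 0.924628) = 0.962909
  y ← 0.138952 + (0.43/2)·(1.827152 + 0.962909) = 0.738816
y(1.06) ≈ 0.7388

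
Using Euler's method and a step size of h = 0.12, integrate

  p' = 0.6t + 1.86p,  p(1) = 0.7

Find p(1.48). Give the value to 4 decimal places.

2.0266

Euler: p_{n+1} = p_n + h·f(t_n, p_n).
t=1.000000, p=0.700000: f=1.902000 → p ← 0.700000 + 0.12·1.902000 = 0.928240
t=1.120000, p=0.928240: f=2.398526 → p ← 0.928240 + 0.12·2.398526 = 1.216063
t=1.240000, p=1.216063: f=3.005877 → p ← 1.216063 + 0.12·3.005877 = 1.576768
t=1.360000, p=1.576768: f=3.748789 → p ← 1.576768 + 0.12·3.748789 = 2.026623
p(1.48) ≈ 2.0266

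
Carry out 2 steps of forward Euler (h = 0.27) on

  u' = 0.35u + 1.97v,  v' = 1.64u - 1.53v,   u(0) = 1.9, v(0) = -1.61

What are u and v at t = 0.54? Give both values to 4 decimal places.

Euler on (u,v): u_{n+1} = u_n + h·u', v_{n+1} = v_n + h·v'.
0.000000: (1.900000, -1.610000); f=(-2.506700, 5.579300) → (1.223191, -0.103589)
0.270000: (1.223191, -0.103589); f=(0.224047, 2.164524) → (1.283684, 0.480833)
(u(0.54), v(0.54)) ≈ (1.2837, 0.4808)

1.2837, 0.4808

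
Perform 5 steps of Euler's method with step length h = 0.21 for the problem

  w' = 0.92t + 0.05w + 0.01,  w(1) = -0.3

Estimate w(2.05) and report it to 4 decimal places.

1.0911

Euler: w_{n+1} = w_n + h·f(t_n, w_n).
t=1.000000, w=-0.300000: f=0.915000 → w ← -0.300000 + 0.21·0.915000 = -0.107850
t=1.210000, w=-0.107850: f=1.117808 → w ← -0.107850 + 0.21·1.117808 = 0.126890
t=1.420000, w=0.126890: f=1.322744 → w ← 0.126890 + 0.21·1.322744 = 0.404666
t=1.630000, w=0.404666: f=1.529833 → w ← 0.404666 + 0.21·1.529833 = 0.725931
t=1.840000, w=0.725931: f=1.739097 → w ← 0.725931 + 0.21·1.739097 = 1.091141
w(2.05) ≈ 1.0911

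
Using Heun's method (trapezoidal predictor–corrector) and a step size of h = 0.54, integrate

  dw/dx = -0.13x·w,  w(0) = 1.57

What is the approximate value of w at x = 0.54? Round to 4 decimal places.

1.5402

Heun: k1 = f(x_n, w_n); k2 = f(x_n + h, w_n + h·k1); w_{n+1} = w_n + (h/2)·(k1 + k2).
x=0.000000, w=1.570000:
  k1 = f(0.000000, 1.570000) = 0.000000
  k2 = f(0.540000, 1.570000) = -0.110214
  w ← 1.570000 + (0.54/2)·(0.000000 + (-0.110214)) = 1.540242
w(0.54) ≈ 1.5402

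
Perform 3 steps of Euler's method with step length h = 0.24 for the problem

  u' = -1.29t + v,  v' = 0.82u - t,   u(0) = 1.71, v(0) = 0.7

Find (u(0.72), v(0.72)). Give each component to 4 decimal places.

2.2275, 1.6372

Euler on (u,v): u_{n+1} = u_n + h·u', v_{n+1} = v_n + h·v'.
0.000000: (1.710000, 0.700000); f=(0.700000, 1.402200) → (1.878000, 1.036528)
0.240000: (1.878000, 1.036528); f=(0.726928, 1.299960) → (2.052463, 1.348518)
0.480000: (2.052463, 1.348518); f=(0.729318, 1.203019) → (2.227499, 1.637243)
(u(0.72), v(0.72)) ≈ (2.2275, 1.6372)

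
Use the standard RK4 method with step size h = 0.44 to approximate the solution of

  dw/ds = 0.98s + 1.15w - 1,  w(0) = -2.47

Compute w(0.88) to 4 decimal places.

-7.7676

RK4: k1 = f(s_n, w_n); k2 = f(s_n + h/2, w_n + (h/2)·k1); k3 = f(s_n + h/2, w_n + (h/2)·k2); k4 = f(s_n + h, w_n + h·k3); w_{n+1} = w_n + (h/6)·(k1 + 2k2 + 2k3 + k4).
s=0.000000, w=-2.470000:
  k1 = f(0.000000, -2.470000) = -3.840500
  k2 = f(0.220000, -3.314910) = -4.596547
  k3 = f(0.220000, -3.481240) = -4.787826
  k4 = f(0.440000, -4.576644) = -5.831940
  w ← -2.470000 + (0.44/6)·(k1 + 2k2 + 2k3 + k4) = -4.555687
s=0.440000, w=-4.555687:
  k1 = f(0.440000, -4.555687) = -5.807840
  k2 = f(0.660000, -5.833412) = -7.061624
  k3 = f(0.660000, -6.109244) = -7.378831
  k4 = f(0.880000, -7.802372) = -9.110328
  w ← -4.555687 + (0.44/6)·(k1 + 2k2 + 2k3 + k4) = -7.767619
w(0.88) ≈ -7.7676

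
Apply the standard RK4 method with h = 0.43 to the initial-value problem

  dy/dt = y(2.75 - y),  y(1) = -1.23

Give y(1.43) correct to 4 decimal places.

RK4: k1 = f(t_n, y_n); k2 = f(t_n + h/2, y_n + (h/2)·k1); k3 = f(t_n + h/2, y_n + (h/2)·k2); k4 = f(t_n + h, y_n + h·k3); y_{n+1} = y_n + (h/6)·(k1 + 2k2 + 2k3 + k4).
t=1.000000, y=-1.230000:
  k1 = f(1.000000, -1.230000) = -4.895400
  k2 = f(1.215000, -2.282511) = -11.486762
  k3 = f(1.215000, -3.699654) = -23.861486
  k4 = f(1.430000, -11.490439) = -163.628894
  y ← -1.230000 + (0.43/6)·(k1 + 2k2 + 2k3 + k4) = -18.374157
y(1.43) ≈ -18.3742

-18.3742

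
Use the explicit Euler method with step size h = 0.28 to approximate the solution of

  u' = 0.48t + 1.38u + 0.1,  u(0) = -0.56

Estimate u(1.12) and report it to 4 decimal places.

-1.5841

Euler: u_{n+1} = u_n + h·f(t_n, u_n).
t=0.000000, u=-0.560000: f=-0.672800 → u ← -0.560000 + 0.28·(-0.672800) = -0.748384
t=0.280000, u=-0.748384: f=-0.798370 → u ← -0.748384 + 0.28·(-0.798370) = -0.971928
t=0.560000, u=-0.971928: f=-0.972460 → u ← -0.971928 + 0.28·(-0.972460) = -1.244216
t=0.840000, u=-1.244216: f=-1.213819 → u ← -1.244216 + 0.28·(-1.213819) = -1.584086
u(1.12) ≈ -1.5841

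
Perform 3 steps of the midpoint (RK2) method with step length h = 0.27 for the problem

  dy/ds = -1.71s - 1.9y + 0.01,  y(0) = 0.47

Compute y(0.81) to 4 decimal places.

Midpoint: k1 = f(s_n, y_n); k2 = f(s_n + h/2, y_n + (h/2)·k1); y_{n+1} = y_n + h·k2.
s=0.000000, y=0.470000:
  k1 = f(0.000000, 0.470000) = -0.883000
  k2 = f(0.135000, 0.350795) = -0.887360
  y ← 0.470000 + 0.27·(-0.887360) = 0.230413
s=0.270000, y=0.230413:
  k1 = f(0.270000, 0.230413) = -0.889484
  k2 = f(0.405000, 0.110332) = -0.892181
  y ← 0.230413 + 0.27·(-0.892181) = -0.010476
s=0.540000, y=-0.010476:
  k1 = f(0.540000, -0.010476) = -0.893495
  k2 = f(0.675000, -0.131098) = -0.895164
  y ← -0.010476 + 0.27·(-0.895164) = -0.252170
y(0.81) ≈ -0.2522

-0.2522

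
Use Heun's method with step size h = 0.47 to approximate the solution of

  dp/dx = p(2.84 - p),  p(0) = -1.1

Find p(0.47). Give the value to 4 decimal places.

Heun: k1 = f(x_n, p_n); k2 = f(x_n + h, p_n + h·k1); p_{n+1} = p_n + (h/2)·(k1 + k2).
x=0.000000, p=-1.100000:
  k1 = f(0.000000, -1.100000) = -4.334000
  k2 = f(0.470000, -3.136980) = -18.749667
  p ← -1.100000 + (0.47/2)·(-4.334000 + (-18.749667)) = -6.524662
p(0.47) ≈ -6.5247

-6.5247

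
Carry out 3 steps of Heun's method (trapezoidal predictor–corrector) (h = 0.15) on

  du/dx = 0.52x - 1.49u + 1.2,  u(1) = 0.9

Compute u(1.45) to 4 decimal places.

1.0668

Heun: k1 = f(x_n, u_n); k2 = f(x_n + h, u_n + h·k1); u_{n+1} = u_n + (h/2)·(k1 + k2).
x=1.000000, u=0.900000:
  k1 = f(1.000000, 0.900000) = 0.379000
  k2 = f(1.150000, 0.956850) = 0.372293
  u ← 0.900000 + (0.15/2)·(0.379000 + 0.372293) = 0.956347
x=1.150000, u=0.956347:
  k1 = f(1.150000, 0.956347) = 0.373043
  k2 = f(1.300000, 1.012303) = 0.367668
  u ← 0.956347 + (0.15/2)·(0.373043 + 0.367668) = 1.011900
x=1.300000, u=1.011900:
  k1 = f(1.300000, 1.011900) = 0.368269
  k2 = f(1.450000, 1.067141) = 0.363961
  u ← 1.011900 + (0.15/2)·(0.368269 + 0.363961) = 1.066817
u(1.45) ≈ 1.0668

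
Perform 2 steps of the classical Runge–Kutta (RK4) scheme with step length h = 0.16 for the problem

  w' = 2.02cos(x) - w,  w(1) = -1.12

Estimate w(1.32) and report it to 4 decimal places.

RK4: k1 = f(x_n, w_n); k2 = f(x_n + h/2, w_n + (h/2)·k1); k3 = f(x_n + h/2, w_n + (h/2)·k2); k4 = f(x_n + h, w_n + h·k3); w_{n+1} = w_n + (h/6)·(k1 + 2k2 + 2k3 + k4).
x=1.000000, w=-1.120000:
  k1 = f(1.000000, -1.120000) = 2.211411
  k2 = f(1.080000, -0.943087) = 1.895170
  k3 = f(1.080000, -0.968386) = 1.920470
  k4 = f(1.160000, -0.812725) = 1.619391
  w ← -1.120000 + (0.16/6)·(k1 + 2k2 + 2k3 + k4) = -0.814344
x=1.160000, w=-0.814344:
  k1 = f(1.160000, -0.814344) = 1.621010
  k2 = f(1.240000, -0.684664) = 1.340752
  k3 = f(1.240000, -0.707084) = 1.363173
  k4 = f(1.320000, -0.596237) = 1.097551
  w ← -0.814344 + (0.16/6)·(k1 + 2k2 + 2k3 + k4) = -0.597640
w(1.32) ≈ -0.5976

-0.5976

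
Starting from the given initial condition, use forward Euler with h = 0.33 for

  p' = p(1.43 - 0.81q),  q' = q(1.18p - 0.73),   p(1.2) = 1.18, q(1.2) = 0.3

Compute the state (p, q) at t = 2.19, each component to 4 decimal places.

Euler on (p,q): p_{n+1} = p_n + h·p', q_{n+1} = q_n + h·q'.
1.200000: (1.180000, 0.300000); f=(1.400660, 0.198720) → (1.642218, 0.365578)
1.530000: (1.642218, 0.365578); f=(1.862081, 0.441551) → (2.256705, 0.511289)
1.860000: (2.256705, 0.511289); f=(2.292486, 0.988277) → (3.013225, 0.837421)
(p(2.19), q(2.19)) ≈ (3.0132, 0.8374)

3.0132, 0.8374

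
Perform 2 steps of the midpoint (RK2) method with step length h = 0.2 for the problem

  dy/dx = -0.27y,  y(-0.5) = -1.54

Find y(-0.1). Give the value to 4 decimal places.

Midpoint: k1 = f(x_n, y_n); k2 = f(x_n + h/2, y_n + (h/2)·k1); y_{n+1} = y_n + h·k2.
x=-0.500000, y=-1.540000:
  k1 = f(-0.500000, -1.540000) = 0.415800
  k2 = f(-0.400000, -1.498420) = 0.404573
  y ← -1.540000 + 0.2·0.404573 = -1.459085
x=-0.300000, y=-1.459085:
  k1 = f(-0.300000, -1.459085) = 0.393953
  k2 = f(-0.200000, -1.419690) = 0.383316
  y ← -1.459085 + 0.2·0.383316 = -1.382422
y(-0.1) ≈ -1.3824

-1.3824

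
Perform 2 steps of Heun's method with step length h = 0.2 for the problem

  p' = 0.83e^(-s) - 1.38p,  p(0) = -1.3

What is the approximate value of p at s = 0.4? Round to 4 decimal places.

Heun: k1 = f(s_n, p_n); k2 = f(s_n + h, p_n + h·k1); p_{n+1} = p_n + (h/2)·(k1 + k2).
s=0.000000, p=-1.300000:
  k1 = f(0.000000, -1.300000) = 2.624000
  k2 = f(0.200000, -0.775200) = 1.749323
  p ← -1.300000 + (0.2/2)·(2.624000 + 1.749323) = -0.862668
s=0.200000, p=-0.862668:
  k1 = f(0.200000, -0.862668) = 1.870028
  k2 = f(0.400000, -0.488662) = 1.230719
  p ← -0.862668 + (0.2/2)·(1.870028 + 1.230719) = -0.552593
p(0.4) ≈ -0.5526

-0.5526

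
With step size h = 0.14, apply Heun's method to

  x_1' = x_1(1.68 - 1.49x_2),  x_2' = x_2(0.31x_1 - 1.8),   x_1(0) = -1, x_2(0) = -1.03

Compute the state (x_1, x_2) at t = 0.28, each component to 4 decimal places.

-2.1632, -0.5530

Heun on (x_1,x_2): k1 = f(t_n, state_n); k2 = f(t_n + h, state_n + h·k1); state_{n+1} = state_n + (h/2)·(k1 + k2).
0.000000: (-1.000000, -1.030000)
  k1 = (-3.214700, 2.173300)
  predictor → (-1.450058, -0.725738)
  k2 = (-4.004117, 1.632561)
  → (-1.505317, -0.763590)
0.140000: (-1.505317, -0.763590)
  k1 = (-4.241606, 1.730789)
  predictor → (-2.099142, -0.521279)
  k2 = (-5.156975, 1.277517)
  → (-2.163218, -0.553008)
(x_1(0.28), x_2(0.28)) ≈ (-2.1632, -0.5530)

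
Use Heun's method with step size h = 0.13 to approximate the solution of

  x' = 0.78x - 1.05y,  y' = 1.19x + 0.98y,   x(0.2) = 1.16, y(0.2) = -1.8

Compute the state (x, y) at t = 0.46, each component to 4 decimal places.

1.9711, -1.7866

Heun on (x,y): k1 = f(t_n, state_n); k2 = f(t_n + h, state_n + h·k1); state_{n+1} = state_n + (h/2)·(k1 + k2).
0.200000: (1.160000, -1.800000)
  k1 = (2.794800, -0.383600)
  predictor → (1.523324, -1.849868)
  k2 = (3.130554, -0.000115)
  → (1.545148, -1.824941)
0.330000: (1.545148, -1.824941)
  k1 = (3.121404, 0.050283)
  predictor → (1.950931, -1.818405)
  k2 = (3.431051, 0.539571)
  → (1.971058, -1.786601)
(x(0.46), y(0.46)) ≈ (1.9711, -1.7866)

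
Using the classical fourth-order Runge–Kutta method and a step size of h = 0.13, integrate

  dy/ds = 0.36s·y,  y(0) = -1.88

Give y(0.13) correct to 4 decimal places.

RK4: k1 = f(s_n, y_n); k2 = f(s_n + h/2, y_n + (h/2)·k1); k3 = f(s_n + h/2, y_n + (h/2)·k2); k4 = f(s_n + h, y_n + h·k3); y_{n+1} = y_n + (h/6)·(k1 + 2k2 + 2k3 + k4).
s=0.000000, y=-1.880000:
  k1 = f(0.000000, -1.880000) = 0.000000
  k2 = f(0.065000, -1.880000) = -0.043992
  k3 = f(0.065000, -1.882859) = -0.044059
  k4 = f(0.130000, -1.885728) = -0.088252
  y ← -1.880000 + (0.13/6)·(k1 + 2k2 + 2k3 + k4) = -1.885728
y(0.13) ≈ -1.8857

-1.8857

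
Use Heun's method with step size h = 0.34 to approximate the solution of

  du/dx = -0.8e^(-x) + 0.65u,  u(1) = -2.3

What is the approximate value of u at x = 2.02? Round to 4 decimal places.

Heun: k1 = f(x_n, u_n); k2 = f(x_n + h, u_n + h·k1); u_{n+1} = u_n + (h/2)·(k1 + k2).
x=1.000000, u=-2.300000:
  k1 = f(1.000000, -2.300000) = -1.789304
  k2 = f(1.340000, -2.908363) = -2.099913
  u ← -2.300000 + (0.34/2)·(-1.789304 + (-2.099913)) = -2.961167
x=1.340000, u=-2.961167:
  k1 = f(1.340000, -2.961167) = -2.134235
  k2 = f(1.680000, -3.686807) = -2.545523
  u ← -2.961167 + (0.34/2)·(-2.134235 + (-2.545523)) = -3.756726
x=1.680000, u=-3.756726:
  k1 = f(1.680000, -3.756726) = -2.590971
  k2 = f(2.020000, -4.637656) = -3.120601
  u ← -3.756726 + (0.34/2)·(-2.590971 + (-3.120601)) = -4.727693
u(2.02) ≈ -4.7277

-4.7277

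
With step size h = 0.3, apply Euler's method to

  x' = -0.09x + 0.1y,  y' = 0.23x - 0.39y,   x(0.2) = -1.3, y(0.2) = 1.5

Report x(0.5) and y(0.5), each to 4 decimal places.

Euler on (x,y): x_{n+1} = x_n + h·x', y_{n+1} = y_n + h·y'.
0.200000: (-1.300000, 1.500000); f=(0.267000, -0.884000) → (-1.219900, 1.234800)
(x(0.5), y(0.5)) ≈ (-1.2199, 1.2348)

-1.2199, 1.2348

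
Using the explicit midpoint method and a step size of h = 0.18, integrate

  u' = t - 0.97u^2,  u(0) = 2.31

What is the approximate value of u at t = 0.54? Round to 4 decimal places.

1.2000

Midpoint: k1 = f(t_n, u_n); k2 = f(t_n + h/2, u_n + (h/2)·k1); u_{n+1} = u_n + h·k2.
t=0.000000, u=2.310000:
  k1 = f(0.000000, 2.310000) = -5.176017
  k2 = f(0.090000, 1.844158) = -3.208893
  u ← 2.310000 + 0.18·(-3.208893) = 1.732399
t=0.180000, u=1.732399:
  k1 = f(0.180000, 1.732399) = -2.731171
  k2 = f(0.270000, 1.486594) = -1.873663
  u ← 1.732399 + 0.18·(-1.873663) = 1.395140
t=0.360000, u=1.395140:
  k1 = f(0.360000, 1.395140) = -1.528023
  k2 = f(0.450000, 1.257618) = -1.084155
  u ← 1.395140 + 0.18·(-1.084155) = 1.199992
u(0.54) ≈ 1.2000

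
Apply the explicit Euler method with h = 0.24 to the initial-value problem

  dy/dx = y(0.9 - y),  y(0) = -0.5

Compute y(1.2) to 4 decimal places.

-3.4462

Euler: y_{n+1} = y_n + h·f(x_n, y_n).
x=0.000000, y=-0.500000: f=-0.700000 → y ← -0.500000 + 0.24·(-0.700000) = -0.668000
x=0.240000, y=-0.668000: f=-1.047424 → y ← -0.668000 + 0.24·(-1.047424) = -0.919382
x=0.480000, y=-0.919382: f=-1.672706 → y ← -0.919382 + 0.24·(-1.672706) = -1.320831
x=0.720000, y=-1.320831: f=-2.933343 → y ← -1.320831 + 0.24·(-2.933343) = -2.024834
x=0.960000, y=-2.024834: f=-5.922302 → y ← -2.024834 + 0.24·(-5.922302) = -3.446186
y(1.2) ≈ -3.4462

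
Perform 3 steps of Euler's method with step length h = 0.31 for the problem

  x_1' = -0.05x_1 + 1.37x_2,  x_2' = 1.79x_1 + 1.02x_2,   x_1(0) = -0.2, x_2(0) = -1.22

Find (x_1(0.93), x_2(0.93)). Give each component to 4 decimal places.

Euler on (x_1,x_2): x_1_{n+1} = x_1_n + h·x_1', x_2_{n+1} = x_2_n + h·x_2'.
0.000000: (-0.200000, -1.220000); f=(-1.661400, -1.602400) → (-0.715034, -1.716744)
0.310000: (-0.715034, -1.716744); f=(-2.316188, -3.030990) → (-1.433052, -2.656351)
0.620000: (-1.433052, -2.656351); f=(-3.567548, -5.274641) → (-2.538992, -4.291490)
(x_1(0.93), x_2(0.93)) ≈ (-2.5390, -4.2915)

-2.5390, -4.2915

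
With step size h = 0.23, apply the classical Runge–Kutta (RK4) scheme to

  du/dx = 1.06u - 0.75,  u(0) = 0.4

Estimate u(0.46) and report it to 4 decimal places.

0.2067

RK4: k1 = f(x_n, u_n); k2 = f(x_n + h/2, u_n + (h/2)·k1); k3 = f(x_n + h/2, u_n + (h/2)·k2); k4 = f(x_n + h, u_n + h·k3); u_{n+1} = u_n + (h/6)·(k1 + 2k2 + 2k3 + k4).
x=0.000000, u=0.400000:
  k1 = f(0.000000, 0.400000) = -0.326000
  k2 = f(0.115000, 0.362510) = -0.365739
  k3 = f(0.115000, 0.357940) = -0.370584
  k4 = f(0.230000, 0.314766) = -0.416348
  u ← 0.400000 + (0.23/6)·(k1 + 2k2 + 2k3 + k4) = 0.315092
x=0.230000, u=0.315092:
  k1 = f(0.230000, 0.315092) = -0.416003
  k2 = f(0.345000, 0.267252) = -0.466713
  k3 = f(0.345000, 0.261420) = -0.472895
  k4 = f(0.460000, 0.206326) = -0.531294
  u ← 0.315092 + (0.23/6)·(k1 + 2k2 + 2k3 + k4) = 0.206742
u(0.46) ≈ 0.2067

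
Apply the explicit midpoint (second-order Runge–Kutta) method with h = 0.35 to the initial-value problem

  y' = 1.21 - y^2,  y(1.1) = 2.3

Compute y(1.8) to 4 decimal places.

1.5202

Midpoint: k1 = f(x_n, y_n); k2 = f(x_n + h/2, y_n + (h/2)·k1); y_{n+1} = y_n + h·k2.
x=1.100000, y=2.300000:
  k1 = f(1.100000, 2.300000) = -4.080000
  k2 = f(1.275000, 1.586000) = -1.305396
  y ← 2.300000 + 0.35·(-1.305396) = 1.843111
x=1.450000, y=1.843111:
  k1 = f(1.450000, 1.843111) = -2.187060
  k2 = f(1.625000, 1.460376) = -0.922698
  y ← 1.843111 + 0.35·(-0.922698) = 1.520167
y(1.8) ≈ 1.5202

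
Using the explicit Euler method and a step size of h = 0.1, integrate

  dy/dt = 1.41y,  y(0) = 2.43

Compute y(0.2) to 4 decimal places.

3.1636

Euler: y_{n+1} = y_n + h·f(t_n, y_n).
t=0.000000, y=2.430000: f=3.426300 → y ← 2.430000 + 0.1·3.426300 = 2.772630
t=0.100000, y=2.772630: f=3.909408 → y ← 2.772630 + 0.1·3.909408 = 3.163571
y(0.2) ≈ 3.1636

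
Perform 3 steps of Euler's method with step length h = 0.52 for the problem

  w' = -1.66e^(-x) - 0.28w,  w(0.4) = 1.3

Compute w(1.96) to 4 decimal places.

Euler: w_{n+1} = w_n + h·f(x_n, w_n).
x=0.400000, w=1.300000: f=-1.476731 → w ← 1.300000 + 0.52·(-1.476731) = 0.532100
x=0.920000, w=0.532100: f=-0.810530 → w ← 0.532100 + 0.52·(-0.810530) = 0.110624
x=1.440000, w=0.110624: f=-0.424275 → w ← 0.110624 + 0.52·(-0.424275) = -0.109999
w(1.96) ≈ -0.1100

-0.1100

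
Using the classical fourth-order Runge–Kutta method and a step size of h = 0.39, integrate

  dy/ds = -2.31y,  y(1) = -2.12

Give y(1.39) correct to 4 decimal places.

-0.8702

RK4: k1 = f(s_n, y_n); k2 = f(s_n + h/2, y_n + (h/2)·k1); k3 = f(s_n + h/2, y_n + (h/2)·k2); k4 = f(s_n + h, y_n + h·k3); y_{n+1} = y_n + (h/6)·(k1 + 2k2 + 2k3 + k4).
s=1.000000, y=-2.120000:
  k1 = f(1.000000, -2.120000) = 4.897200
  k2 = f(1.195000, -1.165046) = 2.691256
  k3 = f(1.195000, -1.595205) = 3.684924
  k4 = f(1.390000, -0.682880) = 1.577452
  y ← -2.120000 + (0.39/6)·(k1 + 2k2 + 2k3 + k4) = -0.870244
y(1.39) ≈ -0.8702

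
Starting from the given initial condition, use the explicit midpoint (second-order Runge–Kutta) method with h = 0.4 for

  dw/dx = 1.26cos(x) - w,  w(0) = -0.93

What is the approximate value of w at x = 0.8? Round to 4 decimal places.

Midpoint: k1 = f(x_n, w_n); k2 = f(x_n + h/2, w_n + (h/2)·k1); w_{n+1} = w_n + h·k2.
x=0.000000, w=-0.930000:
  k1 = f(0.000000, -0.930000) = 2.190000
  k2 = f(0.200000, -0.492000) = 1.726884
  w ← -0.930000 + 0.4·1.726884 = -0.239246
x=0.400000, w=-0.239246:
  k1 = f(0.400000, -0.239246) = 1.399783
  k2 = f(0.600000, 0.040710) = 0.999213
  w ← -0.239246 + 0.4·0.999213 = 0.160439
w(0.8) ≈ 0.1604

0.1604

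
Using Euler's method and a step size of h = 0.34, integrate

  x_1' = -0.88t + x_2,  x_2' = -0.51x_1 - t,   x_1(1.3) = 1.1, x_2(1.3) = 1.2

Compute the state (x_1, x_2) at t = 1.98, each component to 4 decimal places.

0.8212, -0.1844

Euler on (x_1,x_2): x_1_{n+1} = x_1_n + h·x_1', x_2_{n+1} = x_2_n + h·x_2'.
1.300000: (1.100000, 1.200000); f=(0.056000, -1.861000) → (1.119040, 0.567260)
1.640000: (1.119040, 0.567260); f=(-0.875940, -2.210710) → (0.821220, -0.184382)
(x_1(1.98), x_2(1.98)) ≈ (0.8212, -0.1844)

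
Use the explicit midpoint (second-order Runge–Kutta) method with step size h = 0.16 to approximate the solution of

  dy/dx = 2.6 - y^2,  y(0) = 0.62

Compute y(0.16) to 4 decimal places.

0.9343

Midpoint: k1 = f(x_n, y_n); k2 = f(x_n + h/2, y_n + (h/2)·k1); y_{n+1} = y_n + h·k2.
x=0.000000, y=0.620000:
  k1 = f(0.000000, 0.620000) = 2.215600
  k2 = f(0.080000, 0.797248) = 1.964396
  y ← 0.620000 + 0.16·1.964396 = 0.934303
y(0.16) ≈ 0.9343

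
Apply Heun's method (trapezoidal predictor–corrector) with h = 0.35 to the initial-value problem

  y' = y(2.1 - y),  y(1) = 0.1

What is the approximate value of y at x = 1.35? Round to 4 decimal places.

Heun: k1 = f(x_n, y_n); k2 = f(x_n + h, y_n + h·k1); y_{n+1} = y_n + (h/2)·(k1 + k2).
x=1.000000, y=0.100000:
  k1 = f(1.000000, 0.100000) = 0.200000
  k2 = f(1.350000, 0.170000) = 0.328100
  y ← 0.100000 + (0.35/2)·(0.200000 + 0.328100) = 0.192418
y(1.35) ≈ 0.1924

0.1924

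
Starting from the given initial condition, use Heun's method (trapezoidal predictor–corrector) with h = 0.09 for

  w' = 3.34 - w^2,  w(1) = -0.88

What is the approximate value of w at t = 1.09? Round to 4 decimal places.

Heun: k1 = f(t_n, w_n); k2 = f(t_n + h, w_n + h·k1); w_{n+1} = w_n + (h/2)·(k1 + k2).
t=1.000000, w=-0.880000:
  k1 = f(1.000000, -0.880000) = 2.565600
  k2 = f(1.090000, -0.649096) = 2.918674
  w ← -0.880000 + (0.09/2)·(2.565600 + 2.918674) = -0.633208
w(1.09) ≈ -0.6332

-0.6332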